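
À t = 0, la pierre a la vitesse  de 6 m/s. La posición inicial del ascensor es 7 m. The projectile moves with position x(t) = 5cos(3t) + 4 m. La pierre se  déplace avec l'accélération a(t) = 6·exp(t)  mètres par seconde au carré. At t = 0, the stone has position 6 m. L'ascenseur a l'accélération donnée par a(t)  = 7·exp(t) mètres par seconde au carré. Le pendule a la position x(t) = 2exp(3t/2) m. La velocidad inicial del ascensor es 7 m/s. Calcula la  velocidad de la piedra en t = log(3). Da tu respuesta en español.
Debemos encontrar la antiderivada de nuestra ecuación de la aceleración a(t) = 6·exp(t) 1 vez. La integral de la aceleración es la velocidad. Usando v(0) = 6, obtenemos v(t) = 6·exp(t). De la ecuación de la velocidad v(t) = 6·exp(t), sustituimos t = log(3) para obtener v = 18.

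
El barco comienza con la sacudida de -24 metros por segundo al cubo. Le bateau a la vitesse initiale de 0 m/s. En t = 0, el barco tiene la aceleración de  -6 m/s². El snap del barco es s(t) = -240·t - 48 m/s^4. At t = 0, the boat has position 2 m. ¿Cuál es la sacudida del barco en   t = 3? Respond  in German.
Wir müssen unsere Gleichung für den Snap s(t) = -240·t - 48 1-mal integrieren. Mit ∫s(t)dt und Anwendung von j(0) = -24, finden wir j(t) = -120·t^2 - 48·t - 24. Mit j(t) = -120·t^2 - 48·t - 24 und Einsetzen von t = 3, finden wir j = -1248.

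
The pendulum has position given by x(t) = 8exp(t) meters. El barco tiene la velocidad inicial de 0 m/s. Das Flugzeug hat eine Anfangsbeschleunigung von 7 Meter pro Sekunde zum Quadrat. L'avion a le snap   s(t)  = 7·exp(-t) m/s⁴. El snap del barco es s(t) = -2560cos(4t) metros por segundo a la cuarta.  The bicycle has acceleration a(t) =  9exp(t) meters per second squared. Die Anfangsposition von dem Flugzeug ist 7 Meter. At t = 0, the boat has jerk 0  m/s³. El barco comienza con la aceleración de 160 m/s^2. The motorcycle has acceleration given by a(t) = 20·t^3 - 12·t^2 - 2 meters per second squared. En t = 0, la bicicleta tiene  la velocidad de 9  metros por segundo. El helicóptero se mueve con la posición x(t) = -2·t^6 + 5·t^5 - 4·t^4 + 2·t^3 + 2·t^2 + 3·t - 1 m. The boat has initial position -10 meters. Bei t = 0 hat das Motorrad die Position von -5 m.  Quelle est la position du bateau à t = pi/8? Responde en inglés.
To find the answer, we compute 4 antiderivatives of s(t) = -2560·cos(4·t). The antiderivative of snap, with j(0) = 0, gives jerk: j(t) = -640·sin(4·t). Integrating jerk and using the initial condition a(0) = 160, we get a(t) = 160·cos(4·t). Integrating acceleration and using the initial condition v(0) = 0, we get v(t) = 40·sin(4·t). The integral of velocity, with x(0) = -10, gives position: x(t) = -10·cos(4·t). Using x(t) = -10·cos(4·t) and substituting t = pi/8, we find x = 0.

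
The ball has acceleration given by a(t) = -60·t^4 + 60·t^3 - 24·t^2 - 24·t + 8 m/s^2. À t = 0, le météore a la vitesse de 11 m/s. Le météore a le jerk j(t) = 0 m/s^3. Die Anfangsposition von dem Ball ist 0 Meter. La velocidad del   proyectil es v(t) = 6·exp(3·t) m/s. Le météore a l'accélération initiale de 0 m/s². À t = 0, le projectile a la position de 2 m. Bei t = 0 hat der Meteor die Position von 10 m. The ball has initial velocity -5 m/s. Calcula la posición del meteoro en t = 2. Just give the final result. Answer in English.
The position at t = 2 is x = 32.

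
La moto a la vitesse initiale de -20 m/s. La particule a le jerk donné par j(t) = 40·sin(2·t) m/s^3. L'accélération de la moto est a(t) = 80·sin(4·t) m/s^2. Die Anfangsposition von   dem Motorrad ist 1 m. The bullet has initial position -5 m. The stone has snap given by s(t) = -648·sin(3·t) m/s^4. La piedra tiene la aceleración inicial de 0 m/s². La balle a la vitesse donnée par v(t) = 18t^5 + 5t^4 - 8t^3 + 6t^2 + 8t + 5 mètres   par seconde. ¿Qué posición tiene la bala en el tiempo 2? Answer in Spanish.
Para resolver esto, necesitamos tomar 1 integral de nuestra ecuación de la velocidad v(t) = 18·t^5 + 5·t^4 - 8·t^3 + 6·t^2 + 8·t + 5. Tomando ∫v(t)dt y aplicando x(0) = -5, encontramos x(t) = 3·t^6 + t^5 - 2·t^4 + 2·t^3 + 4·t^2 + 5·t - 5. Tenemos la posición x(t) = 3·t^6 + t^5 - 2·t^4 + 2·t^3 + 4·t^2 + 5·t - 5. Sustituyendo t = 2: x(2) = 229.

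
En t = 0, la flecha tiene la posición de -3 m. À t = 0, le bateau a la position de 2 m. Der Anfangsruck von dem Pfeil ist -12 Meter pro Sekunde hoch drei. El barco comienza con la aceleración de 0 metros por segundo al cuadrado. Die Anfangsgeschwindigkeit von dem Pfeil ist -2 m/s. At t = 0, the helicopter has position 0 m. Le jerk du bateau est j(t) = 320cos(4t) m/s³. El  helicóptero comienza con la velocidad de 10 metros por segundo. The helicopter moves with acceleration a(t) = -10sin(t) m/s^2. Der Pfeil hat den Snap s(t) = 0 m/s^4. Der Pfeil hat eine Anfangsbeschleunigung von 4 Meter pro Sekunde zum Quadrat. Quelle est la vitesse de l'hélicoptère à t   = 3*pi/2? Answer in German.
Ausgehend von der Beschleunigung a(t) = -10·sin(t), nehmen wir 1 Stammfunktion. Durch Integration von der Beschleunigung und Verwendung der Anfangsbedingung v(0) = 10, erhalten wir v(t) = 10·cos(t). Wir haben die Geschwindigkeit v(t) = 10·cos(t). Durch Einsetzen von t = 3*pi/2: v(3*pi/2) = 0.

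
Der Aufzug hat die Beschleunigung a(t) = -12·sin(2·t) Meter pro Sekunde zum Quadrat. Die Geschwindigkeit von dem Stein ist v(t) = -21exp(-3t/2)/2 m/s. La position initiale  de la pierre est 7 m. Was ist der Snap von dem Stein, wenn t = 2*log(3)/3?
Wir müssen unsere Gleichung für die Geschwindigkeit v(t) = -21·exp(-3·t/2)/2 3-mal ableiten. Die Ableitung von der Geschwindigkeit ergibt die Beschleunigung: a(t) = 63·exp(-3·t/2)/4. Mit d/dt von a(t) finden wir j(t) = -189·exp(-3·t/2)/8. Mit d/dt von j(t) finden wir s(t) = 567·exp(-3·t/2)/16. Wir haben den Snap s(t) = 567·exp(-3·t/2)/16. Durch Einsetzen von t = 2*log(3)/3: s(2*log(3)/3) = 189/16.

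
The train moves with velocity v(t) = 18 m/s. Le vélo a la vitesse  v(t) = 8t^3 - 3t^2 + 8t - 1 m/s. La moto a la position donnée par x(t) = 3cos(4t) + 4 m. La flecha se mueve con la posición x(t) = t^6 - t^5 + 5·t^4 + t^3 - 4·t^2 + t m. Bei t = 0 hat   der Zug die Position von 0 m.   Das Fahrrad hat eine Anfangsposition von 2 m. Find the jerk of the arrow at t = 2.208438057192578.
Starting from position x(t) = t^6 - t^5 + 5·t^4 + t^3 - 4·t^2 + t, we take 3 derivatives. Taking d/dt of x(t), we find v(t) = 6·t^5 - 5·t^4 + 20·t^3 + 3·t^2 - 8·t + 1. Differentiating velocity, we get acceleration: a(t) = 30·t^4 - 20·t^3 + 60·t^2 + 6·t - 8. The derivative of acceleration gives jerk: j(t) = 120·t^3 - 60·t^2 + 120·t + 6. Using j(t) = 120·t^3 - 60·t^2 + 120·t + 6 and substituting t = 2.208438057192578, we find j = 1270.89958170452.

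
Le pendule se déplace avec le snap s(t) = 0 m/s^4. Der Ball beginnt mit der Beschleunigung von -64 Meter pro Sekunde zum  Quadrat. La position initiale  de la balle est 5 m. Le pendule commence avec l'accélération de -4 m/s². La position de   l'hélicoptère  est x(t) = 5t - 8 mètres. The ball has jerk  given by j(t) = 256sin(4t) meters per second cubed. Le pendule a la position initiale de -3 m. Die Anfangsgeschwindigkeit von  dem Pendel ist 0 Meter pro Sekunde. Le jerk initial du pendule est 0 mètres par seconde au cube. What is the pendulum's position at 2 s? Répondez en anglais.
We must find the antiderivative of our snap equation s(t) = 0 4 times. Integrating snap and using the initial condition j(0) = 0, we get j(t) = 0. The antiderivative of jerk, with a(0) = -4, gives acceleration: a(t) = -4. The antiderivative of acceleration, with v(0) = 0, gives velocity: v(t) = -4·t. Integrating velocity and using the initial condition x(0) = -3, we get x(t) = -2·t^2 - 3. From the given position equation x(t) = -2·t^2 - 3, we substitute t = 2 to get x = -11.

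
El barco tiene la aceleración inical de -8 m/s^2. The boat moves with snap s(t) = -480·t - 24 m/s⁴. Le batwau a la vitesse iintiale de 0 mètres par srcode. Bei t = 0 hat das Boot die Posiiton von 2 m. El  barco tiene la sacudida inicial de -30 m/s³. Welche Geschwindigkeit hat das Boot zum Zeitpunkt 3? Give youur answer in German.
Wir müssen die Stammfunktion unserer Gleichung für den Snap s(t) = -480·t - 24 3-mal finden. Mit ∫s(t)dt und Anwendung von j(0) = -30, finden wir j(t) = -240·t^2 - 24·t - 30. Das Integral von dem Ruck ist die Beschleunigung. Mit a(0) = -8 erhalten wir a(t) = -80·t^3 - 12·t^2 - 30·t - 8. Durch Integration von der Beschleunigung und Verwendung der Anfangsbedingung v(0) = 0, erhalten wir v(t) = t·(-20·t^3 - 4·t^2 - 15·t - 8). Aus der Gleichung für die Geschwindigkeit v(t) = t·(-20·t^3 - 4·t^2 - 15·t - 8), setzen wir t = 3 ein und erhalten v = -1887.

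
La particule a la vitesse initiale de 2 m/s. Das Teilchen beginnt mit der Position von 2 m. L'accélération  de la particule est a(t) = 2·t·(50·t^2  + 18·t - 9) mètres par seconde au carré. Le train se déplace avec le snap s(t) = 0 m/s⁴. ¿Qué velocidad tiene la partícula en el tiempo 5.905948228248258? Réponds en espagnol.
Para resolver esto, necesitamos tomar 1 integral de nuestra ecuación de la aceleración a(t) = 2·t·(50·t^2 + 18·t - 9). Tomando ∫a(t)dt y aplicando v(0) = 2, encontramos v(t) = 25·t^4 + 12·t^3 - 9·t^2 + 2. Tenemos la velocidad v(t) = 25·t^4 + 12·t^3 - 9·t^2 + 2. Sustituyendo t = 5.905948228248258: v(5.905948228248258) = 32575.8390641993.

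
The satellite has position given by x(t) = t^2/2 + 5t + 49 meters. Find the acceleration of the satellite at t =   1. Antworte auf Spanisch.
Partiendo de la posición x(t) = t^2/2 + 5·t + 49, tomamos 2 derivadas. La derivada de la posición da la velocidad: v(t) = t + 5. La derivada de la velocidad da la aceleración: a(t) = 1. Tenemos la aceleración a(t) = 1. Sustituyendo t = 1: a(1) = 1.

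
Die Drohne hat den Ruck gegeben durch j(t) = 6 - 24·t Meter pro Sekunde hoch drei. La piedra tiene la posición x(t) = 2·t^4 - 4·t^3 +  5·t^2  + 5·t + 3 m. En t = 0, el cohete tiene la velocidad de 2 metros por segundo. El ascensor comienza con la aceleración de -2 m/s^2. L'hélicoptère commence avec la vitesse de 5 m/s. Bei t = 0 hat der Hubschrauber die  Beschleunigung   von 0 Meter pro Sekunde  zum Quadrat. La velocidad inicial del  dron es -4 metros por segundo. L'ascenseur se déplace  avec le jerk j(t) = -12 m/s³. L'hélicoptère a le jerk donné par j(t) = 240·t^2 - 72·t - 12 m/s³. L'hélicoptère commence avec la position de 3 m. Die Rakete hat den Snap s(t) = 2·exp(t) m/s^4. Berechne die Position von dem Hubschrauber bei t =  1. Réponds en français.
Pour résoudre ceci, nous devons prendre 3 intégrales de notre équation du jerk j(t) = 240·t^2 - 72·t - 12. L'intégrale du jerk est l'accélération. En utilisant a(0) = 0, nous obtenons a(t) = 4·t·(20·t^2 - 9·t - 3). L'intégrale de l'accélération est la vitesse. En utilisant v(0) = 5, nous obtenons v(t) = 20·t^4 - 12·t^3 - 6·t^2 + 5. L'intégrale de la vitesse, avec x(0) = 3, donne la position: x(t) = 4·t^5 - 3·t^4 - 2·t^3 + 5·t + 3. Nous avons la position x(t) = 4·t^5 - 3·t^4 - 2·t^3 + 5·t + 3. En substituant t = 1: x(1) = 7.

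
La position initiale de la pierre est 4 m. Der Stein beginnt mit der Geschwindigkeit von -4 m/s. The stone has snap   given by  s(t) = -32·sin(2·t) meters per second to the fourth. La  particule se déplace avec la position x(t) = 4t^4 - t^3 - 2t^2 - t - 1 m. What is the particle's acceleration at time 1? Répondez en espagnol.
Debemos derivar nuestra ecuación de la posición x(t) = 4·t^4 - t^3 - 2·t^2 - t - 1 2 veces. La derivada de la posición da la velocidad: v(t) = 16·t^3 - 3·t^2 - 4·t - 1. Tomando d/dt de v(t), encontramos a(t) = 48·t^2 - 6·t - 4. De la ecuación de la aceleración a(t) = 48·t^2 - 6·t - 4, sustituimos t = 1 para obtener a = 38.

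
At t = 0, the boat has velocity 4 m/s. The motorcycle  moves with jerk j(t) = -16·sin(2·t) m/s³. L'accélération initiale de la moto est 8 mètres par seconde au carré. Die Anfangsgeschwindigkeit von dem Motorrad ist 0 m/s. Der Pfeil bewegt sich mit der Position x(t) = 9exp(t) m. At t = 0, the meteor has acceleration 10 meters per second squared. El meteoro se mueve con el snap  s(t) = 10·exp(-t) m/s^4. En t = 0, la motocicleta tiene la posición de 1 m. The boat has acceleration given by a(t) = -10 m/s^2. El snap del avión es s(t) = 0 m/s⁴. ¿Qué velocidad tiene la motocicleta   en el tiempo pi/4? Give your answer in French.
Nous devons trouver l'intégrale de notre équation du jerk j(t) = -16·sin(2·t) 2 fois. La primitive du jerk, avec a(0) = 8, donne l'accélération: a(t) = 8·cos(2·t). L'intégrale de l'accélération est la vitesse. En utilisant v(0) = 0, nous obtenons v(t) = 4·sin(2·t). De l'équation de la vitesse v(t) = 4·sin(2·t), nous substituons t = pi/4 pour obtenir v = 4.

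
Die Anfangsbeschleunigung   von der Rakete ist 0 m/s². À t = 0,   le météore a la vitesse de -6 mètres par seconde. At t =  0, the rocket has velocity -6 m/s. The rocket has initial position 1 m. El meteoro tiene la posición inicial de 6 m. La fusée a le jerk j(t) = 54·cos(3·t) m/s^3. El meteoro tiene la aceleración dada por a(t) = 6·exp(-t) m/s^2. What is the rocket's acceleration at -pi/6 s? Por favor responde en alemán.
Um dies zu lösen, müssen wir 1 Integral unserer Gleichung für den Ruck j(t) = 54·cos(3·t) finden. Mit ∫j(t)dt und Anwendung von a(0) = 0, finden wir a(t) = 18·sin(3·t). Mit a(t) = 18·sin(3·t) und Einsetzen von t = -pi/6, finden wir a = -18.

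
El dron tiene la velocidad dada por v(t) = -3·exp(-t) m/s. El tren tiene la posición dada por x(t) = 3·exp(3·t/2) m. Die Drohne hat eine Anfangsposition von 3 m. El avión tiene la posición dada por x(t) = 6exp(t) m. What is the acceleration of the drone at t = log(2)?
Starting from velocity v(t) = -3·exp(-t), we take 1 derivative. The derivative of velocity gives acceleration: a(t) = 3·exp(-t). We have acceleration a(t) = 3·exp(-t). Substituting t = log(2): a(log(2)) = 3/2.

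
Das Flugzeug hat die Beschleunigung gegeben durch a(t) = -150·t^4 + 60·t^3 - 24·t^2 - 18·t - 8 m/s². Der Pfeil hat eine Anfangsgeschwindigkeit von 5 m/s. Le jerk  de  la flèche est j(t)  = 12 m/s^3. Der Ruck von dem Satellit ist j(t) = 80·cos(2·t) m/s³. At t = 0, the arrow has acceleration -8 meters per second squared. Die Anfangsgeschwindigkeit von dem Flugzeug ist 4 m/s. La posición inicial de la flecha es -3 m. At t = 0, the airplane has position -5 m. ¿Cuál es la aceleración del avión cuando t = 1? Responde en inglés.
We have acceleration a(t) = -150·t^4 + 60·t^3 - 24·t^2 - 18·t - 8. Substituting t = 1: a(1) = -140.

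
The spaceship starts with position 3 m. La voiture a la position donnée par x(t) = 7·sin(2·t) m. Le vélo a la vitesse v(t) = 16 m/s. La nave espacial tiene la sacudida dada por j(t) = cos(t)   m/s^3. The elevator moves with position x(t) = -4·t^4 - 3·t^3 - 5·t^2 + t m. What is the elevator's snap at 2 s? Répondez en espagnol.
Debemos derivar nuestra ecuación de la posición x(t) = -4·t^4 - 3·t^3 - 5·t^2 + t 4 veces. Tomando d/dt de x(t), encontramos v(t) = -16·t^3 - 9·t^2 - 10·t + 1. Derivando la velocidad, obtenemos la aceleración: a(t) = -48·t^2 - 18·t - 10. La derivada de la aceleración da la sacudida: j(t) = -96·t - 18. Tomando d/dt de j(t), encontramos s(t) = -96. De la ecuación del snap s(t) = -96, sustituimos t = 2 para obtener s = -96.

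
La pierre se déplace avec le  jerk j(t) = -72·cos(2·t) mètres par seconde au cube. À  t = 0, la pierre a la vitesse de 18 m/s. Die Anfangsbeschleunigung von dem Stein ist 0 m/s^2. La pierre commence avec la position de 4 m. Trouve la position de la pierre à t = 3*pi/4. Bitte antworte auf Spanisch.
Necesitamos integrar nuestra ecuación de la sacudida j(t) = -72·cos(2·t) 3 veces. Tomando ∫j(t)dt y aplicando a(0) = 0, encontramos a(t) = -36·sin(2·t). Tomando ∫a(t)dt y aplicando v(0) = 18, encontramos v(t) = 18·cos(2·t). La integral de la velocidad, con x(0) = 4, da la posición: x(t) = 9·sin(2·t) + 4. De la ecuación de la posición x(t) = 9·sin(2·t) + 4, sustituimos t = 3*pi/4 para obtener x = -5.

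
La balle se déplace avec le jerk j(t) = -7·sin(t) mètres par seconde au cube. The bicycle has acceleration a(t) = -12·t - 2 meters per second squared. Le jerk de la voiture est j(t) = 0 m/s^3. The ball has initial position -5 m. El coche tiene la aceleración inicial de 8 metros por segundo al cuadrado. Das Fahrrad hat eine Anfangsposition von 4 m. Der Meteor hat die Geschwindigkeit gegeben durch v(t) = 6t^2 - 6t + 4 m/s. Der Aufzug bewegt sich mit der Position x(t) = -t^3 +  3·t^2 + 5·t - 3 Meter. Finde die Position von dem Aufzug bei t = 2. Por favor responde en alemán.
Mit x(t) = -t^3 + 3·t^2 + 5·t - 3 und Einsetzen von t = 2, finden wir x = 11.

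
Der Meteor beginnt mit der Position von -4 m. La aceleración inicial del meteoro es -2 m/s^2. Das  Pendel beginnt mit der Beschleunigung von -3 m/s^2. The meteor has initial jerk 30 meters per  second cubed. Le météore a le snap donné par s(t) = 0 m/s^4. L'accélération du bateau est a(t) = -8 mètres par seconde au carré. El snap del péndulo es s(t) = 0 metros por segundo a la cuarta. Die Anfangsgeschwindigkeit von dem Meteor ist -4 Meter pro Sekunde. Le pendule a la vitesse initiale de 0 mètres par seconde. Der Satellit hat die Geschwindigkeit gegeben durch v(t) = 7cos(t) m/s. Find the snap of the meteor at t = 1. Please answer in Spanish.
Usando s(t) = 0 y sustituyendo t = 1, encontramos s = 0.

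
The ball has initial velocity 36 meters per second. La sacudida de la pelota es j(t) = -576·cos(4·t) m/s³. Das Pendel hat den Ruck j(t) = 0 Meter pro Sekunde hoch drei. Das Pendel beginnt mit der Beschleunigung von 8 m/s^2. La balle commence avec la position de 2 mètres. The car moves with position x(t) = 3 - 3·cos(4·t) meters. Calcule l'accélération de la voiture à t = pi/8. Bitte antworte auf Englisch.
Starting from position x(t) = 3 - 3·cos(4·t), we take 2 derivatives. Taking d/dt of x(t), we find v(t) = 12·sin(4·t). The derivative of velocity gives acceleration: a(t) = 48·cos(4·t). We have acceleration a(t) = 48·cos(4·t). Substituting t = pi/8: a(pi/8) = 0.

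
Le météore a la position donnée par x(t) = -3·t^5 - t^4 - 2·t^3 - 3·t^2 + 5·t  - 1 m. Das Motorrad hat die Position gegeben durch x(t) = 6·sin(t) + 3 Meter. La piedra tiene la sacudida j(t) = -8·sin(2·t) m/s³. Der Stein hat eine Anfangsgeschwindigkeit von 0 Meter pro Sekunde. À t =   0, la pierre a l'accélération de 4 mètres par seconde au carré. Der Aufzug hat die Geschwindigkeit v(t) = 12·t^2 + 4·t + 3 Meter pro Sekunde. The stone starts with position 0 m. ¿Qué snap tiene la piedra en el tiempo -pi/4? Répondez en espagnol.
Debemos derivar nuestra ecuación de la sacudida j(t) = -8·sin(2·t) 1 vez. Derivando la sacudida, obtenemos el snap: s(t) = -16·cos(2·t). Usando s(t) = -16·cos(2·t) y sustituyendo t = -pi/4, encontramos s = 0.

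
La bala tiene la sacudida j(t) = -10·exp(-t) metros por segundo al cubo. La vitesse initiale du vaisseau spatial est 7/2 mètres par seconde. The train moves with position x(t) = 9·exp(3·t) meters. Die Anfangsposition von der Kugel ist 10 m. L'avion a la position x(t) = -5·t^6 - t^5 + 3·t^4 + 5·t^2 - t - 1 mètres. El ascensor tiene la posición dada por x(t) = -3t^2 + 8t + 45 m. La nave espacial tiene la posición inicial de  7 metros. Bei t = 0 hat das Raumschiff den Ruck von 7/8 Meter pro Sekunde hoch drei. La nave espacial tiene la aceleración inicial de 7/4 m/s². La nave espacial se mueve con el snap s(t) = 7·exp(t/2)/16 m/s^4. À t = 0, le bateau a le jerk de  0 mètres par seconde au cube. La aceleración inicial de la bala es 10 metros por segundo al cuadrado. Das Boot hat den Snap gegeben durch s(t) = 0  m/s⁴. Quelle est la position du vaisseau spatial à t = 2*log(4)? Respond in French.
Pour résoudre ceci, nous devons prendre 4 primitives de notre équation du snap s(t) = 7·exp(t/2)/16. En intégrant le snap et en utilisant la condition initiale j(0) = 7/8, nous obtenons j(t) = 7·exp(t/2)/8. La primitive du jerk est l'accélération. En utilisant a(0) = 7/4, nous obtenons a(t) = 7·exp(t/2)/4. En prenant ∫a(t)dt et en appliquant v(0) = 7/2, nous trouvons v(t) = 7·exp(t/2)/2. En intégrant la vitesse et en utilisant la condition initiale x(0) = 7, nous obtenons x(t) = 7·exp(t/2). En utilisant x(t) = 7·exp(t/2) et en substituant t = 2*log(4), nous trouvons x = 28.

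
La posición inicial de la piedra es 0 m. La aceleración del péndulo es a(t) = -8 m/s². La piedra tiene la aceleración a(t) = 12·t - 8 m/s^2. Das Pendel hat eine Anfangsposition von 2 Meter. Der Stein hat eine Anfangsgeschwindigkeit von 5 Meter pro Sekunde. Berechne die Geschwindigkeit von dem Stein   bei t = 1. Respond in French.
Pour résoudre ceci, nous devons prendre 1 primitive de notre équation de l'accélération a(t) = 12·t - 8. La primitive de l'accélération, avec v(0) = 5, donne la vitesse: v(t) = 6·t^2 - 8·t + 5. Nous avons la vitesse v(t) = 6·t^2 - 8·t + 5. En substituant t = 1: v(1) = 3.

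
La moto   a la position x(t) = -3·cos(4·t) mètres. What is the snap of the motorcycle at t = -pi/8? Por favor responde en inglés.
We must differentiate our position equation x(t) = -3·cos(4·t) 4 times. The derivative of position gives velocity: v(t) = 12·sin(4·t). Differentiating velocity, we get acceleration: a(t) = 48·cos(4·t). Taking d/dt of a(t), we find j(t) = -192·sin(4·t). Taking d/dt of j(t), we find s(t) = -768·cos(4·t). We have snap s(t) = -768·cos(4·t). Substituting t = -pi/8: s(-pi/8) = 0.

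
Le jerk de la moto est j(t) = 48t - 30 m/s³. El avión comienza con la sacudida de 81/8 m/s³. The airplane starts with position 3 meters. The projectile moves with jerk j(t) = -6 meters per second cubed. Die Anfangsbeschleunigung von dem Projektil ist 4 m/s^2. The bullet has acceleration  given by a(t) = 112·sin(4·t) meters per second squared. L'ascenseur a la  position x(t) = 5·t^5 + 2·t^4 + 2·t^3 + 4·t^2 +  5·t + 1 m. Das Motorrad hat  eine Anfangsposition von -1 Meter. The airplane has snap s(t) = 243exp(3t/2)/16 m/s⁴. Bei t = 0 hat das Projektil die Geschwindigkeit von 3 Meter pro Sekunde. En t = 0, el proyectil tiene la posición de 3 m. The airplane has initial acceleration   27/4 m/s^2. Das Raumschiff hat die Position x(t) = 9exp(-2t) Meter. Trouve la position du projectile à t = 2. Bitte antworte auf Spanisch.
Debemos encontrar la integral de nuestra ecuación de la sacudida j(t) = -6 3 veces. Tomando ∫j(t)dt y aplicando a(0) = 4, encontramos a(t) = 4 - 6·t. Integrando la aceleración y usando la condición inicial v(0) = 3, obtenemos v(t) = -3·t^2 + 4·t + 3. La integral de la velocidad es la posición. Usando x(0) = 3, obtenemos x(t) = -t^3 + 2·t^2 + 3·t + 3. De la ecuación de la posición x(t) = -t^3 + 2·t^2 + 3·t + 3, sustituimos t = 2 para obtener x = 9.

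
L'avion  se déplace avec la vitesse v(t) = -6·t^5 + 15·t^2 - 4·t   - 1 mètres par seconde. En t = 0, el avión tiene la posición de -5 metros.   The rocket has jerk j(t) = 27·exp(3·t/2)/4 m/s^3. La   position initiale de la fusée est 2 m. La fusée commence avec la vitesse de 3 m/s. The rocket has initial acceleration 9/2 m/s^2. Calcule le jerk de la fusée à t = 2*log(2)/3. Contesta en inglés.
From the given jerk equation j(t) = 27·exp(3·t/2)/4, we substitute t = 2*log(2)/3 to get j = 27/2.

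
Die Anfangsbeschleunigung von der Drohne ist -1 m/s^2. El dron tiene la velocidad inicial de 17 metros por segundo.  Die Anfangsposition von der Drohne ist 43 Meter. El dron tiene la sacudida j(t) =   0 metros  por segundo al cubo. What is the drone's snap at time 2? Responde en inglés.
We must differentiate our jerk equation j(t) = 0 1 time. Differentiating jerk, we get snap: s(t) = 0. Using s(t) = 0 and substituting t = 2, we find s = 0.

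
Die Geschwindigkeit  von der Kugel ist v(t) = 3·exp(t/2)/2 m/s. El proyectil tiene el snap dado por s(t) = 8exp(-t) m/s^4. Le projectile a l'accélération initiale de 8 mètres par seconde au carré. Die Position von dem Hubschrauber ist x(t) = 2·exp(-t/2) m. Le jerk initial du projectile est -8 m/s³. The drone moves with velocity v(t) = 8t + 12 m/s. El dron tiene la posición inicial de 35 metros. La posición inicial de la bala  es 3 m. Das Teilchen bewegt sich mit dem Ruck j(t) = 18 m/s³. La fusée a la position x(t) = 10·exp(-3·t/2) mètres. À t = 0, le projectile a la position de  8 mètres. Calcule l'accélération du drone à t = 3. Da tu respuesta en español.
Debemos derivar nuestra ecuación de la velocidad v(t) = 8·t + 12 1 vez. Tomando d/dt de v(t), encontramos a(t) = 8. Tenemos la aceleración a(t) = 8. Sustituyendo t = 3: a(3) = 8.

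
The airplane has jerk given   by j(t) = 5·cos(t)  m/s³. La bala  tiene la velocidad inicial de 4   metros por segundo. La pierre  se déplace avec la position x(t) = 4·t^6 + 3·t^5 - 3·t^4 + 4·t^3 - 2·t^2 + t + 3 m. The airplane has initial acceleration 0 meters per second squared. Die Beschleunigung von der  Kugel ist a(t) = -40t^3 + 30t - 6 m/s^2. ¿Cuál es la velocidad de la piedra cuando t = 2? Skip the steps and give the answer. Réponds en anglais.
At t = 2, v = 953.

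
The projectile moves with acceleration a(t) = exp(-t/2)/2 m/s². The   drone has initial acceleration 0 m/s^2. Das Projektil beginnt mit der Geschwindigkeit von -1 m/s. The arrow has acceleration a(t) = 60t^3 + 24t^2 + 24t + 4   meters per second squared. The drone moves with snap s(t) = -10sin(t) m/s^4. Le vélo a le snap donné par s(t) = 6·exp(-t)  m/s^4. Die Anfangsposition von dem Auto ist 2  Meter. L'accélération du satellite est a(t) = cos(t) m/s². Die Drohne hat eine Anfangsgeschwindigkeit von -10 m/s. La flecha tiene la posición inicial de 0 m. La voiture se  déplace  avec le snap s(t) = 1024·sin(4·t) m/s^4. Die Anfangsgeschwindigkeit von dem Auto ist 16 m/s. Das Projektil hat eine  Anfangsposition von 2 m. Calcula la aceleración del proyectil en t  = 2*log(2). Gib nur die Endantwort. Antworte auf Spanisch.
La respuesta es 1/4.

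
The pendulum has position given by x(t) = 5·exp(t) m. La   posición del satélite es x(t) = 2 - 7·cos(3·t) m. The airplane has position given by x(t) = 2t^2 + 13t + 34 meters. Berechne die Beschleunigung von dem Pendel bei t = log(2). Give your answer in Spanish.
Debemos derivar nuestra ecuación de la posición x(t) = 5·exp(t) 2 veces. Derivando la posición, obtenemos la velocidad: v(t) = 5·exp(t). La derivada de la velocidad da la aceleración: a(t) = 5·exp(t). Tenemos la aceleración a(t) = 5·exp(t). Sustituyendo t = log(2): a(log(2)) = 10.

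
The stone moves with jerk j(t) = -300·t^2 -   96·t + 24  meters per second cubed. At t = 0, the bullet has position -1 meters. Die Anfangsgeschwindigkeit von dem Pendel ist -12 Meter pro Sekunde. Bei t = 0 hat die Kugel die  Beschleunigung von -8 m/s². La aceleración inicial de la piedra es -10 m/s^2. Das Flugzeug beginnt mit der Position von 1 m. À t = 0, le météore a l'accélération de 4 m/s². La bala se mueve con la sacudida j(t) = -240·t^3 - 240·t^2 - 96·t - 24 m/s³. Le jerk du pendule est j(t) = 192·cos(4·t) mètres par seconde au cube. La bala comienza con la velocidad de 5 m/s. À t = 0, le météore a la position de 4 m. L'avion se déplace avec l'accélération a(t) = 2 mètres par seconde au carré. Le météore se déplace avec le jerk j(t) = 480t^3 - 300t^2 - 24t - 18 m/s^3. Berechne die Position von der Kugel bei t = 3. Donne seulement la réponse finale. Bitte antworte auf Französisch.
x(3) = -2884.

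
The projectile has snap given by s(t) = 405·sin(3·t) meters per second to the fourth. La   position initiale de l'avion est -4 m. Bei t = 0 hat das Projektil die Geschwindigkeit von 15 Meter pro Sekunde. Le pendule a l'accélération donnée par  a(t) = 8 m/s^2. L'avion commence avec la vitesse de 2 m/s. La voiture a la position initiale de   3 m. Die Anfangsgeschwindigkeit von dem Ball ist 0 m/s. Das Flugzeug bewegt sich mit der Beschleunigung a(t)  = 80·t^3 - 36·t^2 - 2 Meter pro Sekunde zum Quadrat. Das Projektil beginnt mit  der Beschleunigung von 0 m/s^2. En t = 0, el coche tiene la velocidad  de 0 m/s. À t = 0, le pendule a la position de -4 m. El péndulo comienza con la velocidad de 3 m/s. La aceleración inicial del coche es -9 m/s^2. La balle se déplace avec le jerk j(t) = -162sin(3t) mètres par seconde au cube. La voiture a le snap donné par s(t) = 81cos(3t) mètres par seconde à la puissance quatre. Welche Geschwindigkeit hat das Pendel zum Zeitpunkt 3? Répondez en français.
Pour résoudre ceci, nous devons prendre 1 intégrale de notre équation de l'accélération a(t) = 8. La primitive de l'accélération est la vitesse. En utilisant v(0) = 3, nous obtenons v(t) = 8·t + 3. De l'équation de la vitesse v(t) = 8·t + 3, nous substituons t = 3 pour obtenir v = 27.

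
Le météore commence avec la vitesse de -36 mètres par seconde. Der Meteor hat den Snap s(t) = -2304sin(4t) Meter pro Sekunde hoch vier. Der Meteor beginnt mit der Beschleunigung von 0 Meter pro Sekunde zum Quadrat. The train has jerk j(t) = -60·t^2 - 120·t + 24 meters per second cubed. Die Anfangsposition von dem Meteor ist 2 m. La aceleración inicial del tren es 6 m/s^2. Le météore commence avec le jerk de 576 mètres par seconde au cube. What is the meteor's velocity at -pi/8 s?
We need to integrate our snap equation s(t) = -2304·sin(4·t) 3 times. Integrating snap and using the initial condition j(0) = 576, we get j(t) = 576·cos(4·t). The antiderivative of jerk, with a(0) = 0, gives acceleration: a(t) = 144·sin(4·t). The integral of acceleration, with v(0) = -36, gives velocity: v(t) = -36·cos(4·t). Using v(t) = -36·cos(4·t) and substituting t = -pi/8, we find v = 0.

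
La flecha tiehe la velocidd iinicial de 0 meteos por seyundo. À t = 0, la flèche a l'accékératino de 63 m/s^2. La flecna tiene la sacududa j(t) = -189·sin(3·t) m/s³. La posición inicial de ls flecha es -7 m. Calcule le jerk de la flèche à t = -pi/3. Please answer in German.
Mit j(t) = -189·sin(3·t) und Einsetzen von t = -pi/3, finden wir j = 0.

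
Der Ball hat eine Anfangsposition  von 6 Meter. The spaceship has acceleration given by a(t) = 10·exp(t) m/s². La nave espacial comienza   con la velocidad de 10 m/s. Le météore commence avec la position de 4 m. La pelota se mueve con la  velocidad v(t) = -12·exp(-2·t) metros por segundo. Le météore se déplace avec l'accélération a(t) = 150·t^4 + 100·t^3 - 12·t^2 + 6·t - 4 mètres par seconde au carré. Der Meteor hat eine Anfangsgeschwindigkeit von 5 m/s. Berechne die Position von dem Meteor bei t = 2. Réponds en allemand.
Wir müssen unsere Gleichung für die Beschleunigung a(t) = 150·t^4 + 100·t^3 - 12·t^2 + 6·t - 4 2-mal integrieren. Durch Integration von der Beschleunigung und Verwendung der Anfangsbedingung v(0) = 5, erhalten wir v(t) = 30·t^5 + 25·t^4 - 4·t^3 + 3·t^2 - 4·t + 5. Durch Integration von der Geschwindigkeit und Verwendung der Anfangsbedingung x(0) = 4, erhalten wir x(t) = 5·t^6 + 5·t^5 - t^4 + t^3 - 2·t^2 + 5·t + 4. Wir haben die Position x(t) = 5·t^6 + 5·t^5 - t^4 + t^3 - 2·t^2 + 5·t + 4. Durch Einsetzen von t = 2: x(2) = 478.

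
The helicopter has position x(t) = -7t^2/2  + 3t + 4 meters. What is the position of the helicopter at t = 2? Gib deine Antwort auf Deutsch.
Mit x(t) = -7·t^2/2 + 3·t + 4 und Einsetzen von t = 2, finden wir x = -4.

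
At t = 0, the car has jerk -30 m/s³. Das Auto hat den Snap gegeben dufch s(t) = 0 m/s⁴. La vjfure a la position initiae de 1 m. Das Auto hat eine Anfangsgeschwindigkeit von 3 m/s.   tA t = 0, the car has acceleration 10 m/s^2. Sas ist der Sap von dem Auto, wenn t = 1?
Mit s(t) = 0 und Einsetzen von t = 1, finden wir s = 0.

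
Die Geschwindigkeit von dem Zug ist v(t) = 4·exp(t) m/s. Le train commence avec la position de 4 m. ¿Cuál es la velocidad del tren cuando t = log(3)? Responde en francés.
En utilisant v(t) = 4·exp(t) et en substituant t = log(3), nous trouvons v = 12.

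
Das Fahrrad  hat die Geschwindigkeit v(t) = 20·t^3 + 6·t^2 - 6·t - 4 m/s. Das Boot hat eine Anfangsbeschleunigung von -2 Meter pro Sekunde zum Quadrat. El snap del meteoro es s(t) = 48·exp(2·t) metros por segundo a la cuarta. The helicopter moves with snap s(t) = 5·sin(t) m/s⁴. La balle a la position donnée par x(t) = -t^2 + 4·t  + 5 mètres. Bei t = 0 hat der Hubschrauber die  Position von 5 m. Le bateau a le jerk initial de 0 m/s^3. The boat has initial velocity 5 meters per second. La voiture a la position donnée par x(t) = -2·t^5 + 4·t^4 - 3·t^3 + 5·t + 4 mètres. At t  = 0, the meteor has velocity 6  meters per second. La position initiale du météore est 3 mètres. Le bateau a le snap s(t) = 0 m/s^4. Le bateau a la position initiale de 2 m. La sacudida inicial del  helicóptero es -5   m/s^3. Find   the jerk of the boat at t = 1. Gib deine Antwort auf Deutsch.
Wir müssen unsere Gleichung für den Snap s(t) = 0 1-mal integrieren. Durch Integration von dem Snap und Verwendung der Anfangsbedingung j(0) = 0, erhalten wir j(t) = 0. Mit j(t) = 0 und Einsetzen von t = 1, finden wir j = 0.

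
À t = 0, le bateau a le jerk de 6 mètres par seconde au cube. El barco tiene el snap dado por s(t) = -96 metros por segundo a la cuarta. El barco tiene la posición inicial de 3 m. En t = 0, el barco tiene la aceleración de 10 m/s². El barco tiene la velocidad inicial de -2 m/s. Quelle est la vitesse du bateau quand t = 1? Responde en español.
Partiendo del snap s(t) = -96, tomamos 3 integrales. La integral del snap es la sacudida. Usando j(0) = 6, obtenemos j(t) = 6 - 96·t. La integral de la sacudida, con a(0) = 10, da la aceleración: a(t) = -48·t^2 + 6·t + 10. Integrando la aceleración y usando la condición inicial v(0) = -2, obtenemos v(t) = -16·t^3 + 3·t^2 + 10·t - 2. Usando v(t) = -16·t^3 + 3·t^2 + 10·t - 2 y sustituyendo t = 1, encontramos v = -5.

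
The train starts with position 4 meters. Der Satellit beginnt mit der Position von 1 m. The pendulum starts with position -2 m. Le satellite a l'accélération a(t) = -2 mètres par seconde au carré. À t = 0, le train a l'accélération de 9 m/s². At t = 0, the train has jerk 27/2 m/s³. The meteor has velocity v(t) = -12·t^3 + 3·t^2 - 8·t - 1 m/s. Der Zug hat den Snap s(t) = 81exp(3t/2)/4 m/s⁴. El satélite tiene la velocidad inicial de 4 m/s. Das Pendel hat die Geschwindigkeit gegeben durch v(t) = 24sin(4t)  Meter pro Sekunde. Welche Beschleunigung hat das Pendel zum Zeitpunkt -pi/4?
Wir müssen unsere Gleichung für die Geschwindigkeit v(t) = 24·sin(4·t) 1-mal ableiten. Mit d/dt von v(t) finden wir a(t) = 96·cos(4·t). Wir haben die Beschleunigung a(t) = 96·cos(4·t). Durch Einsetzen von t = -pi/4: a(-pi/4) = -96.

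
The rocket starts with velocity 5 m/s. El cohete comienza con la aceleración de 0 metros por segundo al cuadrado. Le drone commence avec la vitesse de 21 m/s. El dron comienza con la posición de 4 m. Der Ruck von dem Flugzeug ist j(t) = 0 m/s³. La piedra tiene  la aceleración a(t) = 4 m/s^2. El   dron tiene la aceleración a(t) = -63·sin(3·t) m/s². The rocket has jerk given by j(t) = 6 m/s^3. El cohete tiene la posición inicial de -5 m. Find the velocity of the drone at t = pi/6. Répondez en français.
En partant de l'accélération a(t) = -63·sin(3·t), nous prenons 1 primitive. En intégrant l'accélération et en utilisant la condition initiale v(0) = 21, nous obtenons v(t) = 21·cos(3·t). De l'équation de la vitesse v(t) = 21·cos(3·t), nous substituons t = pi/6 pour obtenir v = 0.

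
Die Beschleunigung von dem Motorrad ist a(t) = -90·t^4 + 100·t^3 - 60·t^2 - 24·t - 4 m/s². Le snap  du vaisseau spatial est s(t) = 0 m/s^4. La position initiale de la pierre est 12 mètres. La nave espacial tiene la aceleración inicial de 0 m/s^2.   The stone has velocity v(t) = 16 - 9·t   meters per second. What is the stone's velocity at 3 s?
From the given velocity equation v(t) = 16 - 9·t, we substitute t = 3 to get v = -11.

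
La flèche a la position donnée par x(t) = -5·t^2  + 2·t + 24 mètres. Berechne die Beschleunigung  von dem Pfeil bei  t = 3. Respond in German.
Ausgehend von der Position x(t) = -5·t^2 + 2·t + 24, nehmen wir 2 Ableitungen. Die Ableitung von der Position ergibt die Geschwindigkeit: v(t) = 2 - 10·t. Die Ableitung von der Geschwindigkeit ergibt die Beschleunigung: a(t) = -10. Aus der Gleichung für die Beschleunigung a(t) = -10, setzen wir t = 3 ein und erhalten a = -10.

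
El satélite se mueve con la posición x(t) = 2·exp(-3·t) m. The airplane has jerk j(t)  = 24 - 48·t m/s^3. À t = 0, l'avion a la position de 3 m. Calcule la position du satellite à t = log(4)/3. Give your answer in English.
Using x(t) = 2·exp(-3·t) and substituting t = log(4)/3, we find x = 1/2.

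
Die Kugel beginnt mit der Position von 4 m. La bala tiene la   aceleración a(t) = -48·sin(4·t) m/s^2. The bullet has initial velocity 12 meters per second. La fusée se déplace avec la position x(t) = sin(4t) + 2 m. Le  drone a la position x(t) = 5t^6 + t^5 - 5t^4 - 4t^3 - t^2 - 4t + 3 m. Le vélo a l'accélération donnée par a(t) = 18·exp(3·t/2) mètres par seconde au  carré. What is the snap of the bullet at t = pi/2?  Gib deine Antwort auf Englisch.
To solve this, we need to take 2 derivatives of our acceleration equation a(t) = -48·sin(4·t). The derivative of acceleration gives jerk: j(t) = -192·cos(4·t). Differentiating jerk, we get snap: s(t) = 768·sin(4·t). Using s(t) = 768·sin(4·t) and substituting t = pi/2, we find s = 0.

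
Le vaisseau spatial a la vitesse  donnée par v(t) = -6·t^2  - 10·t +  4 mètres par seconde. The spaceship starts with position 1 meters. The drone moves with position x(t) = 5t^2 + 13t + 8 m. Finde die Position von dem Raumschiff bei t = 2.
Um dies zu lösen, müssen wir 1 Integral unserer Gleichung für die Geschwindigkeit v(t) = -6·t^2 - 10·t + 4 finden. Die Stammfunktion von der Geschwindigkeit ist die Position. Mit x(0) = 1 erhalten wir x(t) = -2·t^3 - 5·t^2 + 4·t + 1. Wir haben die Position x(t) = -2·t^3 - 5·t^2 + 4·t + 1. Durch Einsetzen von t = 2: x(2) = -27.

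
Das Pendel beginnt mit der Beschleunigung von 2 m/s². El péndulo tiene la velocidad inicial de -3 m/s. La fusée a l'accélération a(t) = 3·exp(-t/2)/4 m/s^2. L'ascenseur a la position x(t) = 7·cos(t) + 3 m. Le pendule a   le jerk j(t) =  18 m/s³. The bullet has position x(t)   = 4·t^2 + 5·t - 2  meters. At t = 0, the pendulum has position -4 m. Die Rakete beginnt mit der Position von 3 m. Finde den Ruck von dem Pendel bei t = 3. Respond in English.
From the given jerk equation j(t) = 18, we substitute t = 3 to get j = 18.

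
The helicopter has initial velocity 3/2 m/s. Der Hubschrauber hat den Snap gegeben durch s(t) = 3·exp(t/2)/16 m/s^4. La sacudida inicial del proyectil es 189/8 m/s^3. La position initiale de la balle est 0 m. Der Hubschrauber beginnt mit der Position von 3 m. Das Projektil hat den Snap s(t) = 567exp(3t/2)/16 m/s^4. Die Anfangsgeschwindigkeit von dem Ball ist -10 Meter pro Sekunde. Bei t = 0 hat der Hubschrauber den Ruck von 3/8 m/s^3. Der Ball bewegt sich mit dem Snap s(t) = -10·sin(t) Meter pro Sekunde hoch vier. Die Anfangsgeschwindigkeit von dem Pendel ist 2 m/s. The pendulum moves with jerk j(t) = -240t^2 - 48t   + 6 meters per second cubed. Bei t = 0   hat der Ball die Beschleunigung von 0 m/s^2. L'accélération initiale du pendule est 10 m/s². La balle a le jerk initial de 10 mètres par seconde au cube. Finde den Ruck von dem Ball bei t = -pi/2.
Wir müssen unsere Gleichung für den Snap s(t) = -10·sin(t) 1-mal integrieren. Die Stammfunktion von dem Snap ist der Ruck. Mit j(0) = 10 erhalten wir j(t) = 10·cos(t). Wir haben den Ruck j(t) = 10·cos(t). Durch Einsetzen von t = -pi/2: j(-pi/2) = 0.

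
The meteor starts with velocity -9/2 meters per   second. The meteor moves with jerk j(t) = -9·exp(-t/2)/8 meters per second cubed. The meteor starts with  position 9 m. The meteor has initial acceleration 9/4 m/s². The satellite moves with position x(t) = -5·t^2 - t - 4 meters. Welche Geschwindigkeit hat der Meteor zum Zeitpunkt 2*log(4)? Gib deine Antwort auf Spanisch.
Partiendo de la sacudida j(t) = -9·exp(-t/2)/8, tomamos 2 antiderivadas. Tomando ∫j(t)dt y aplicando a(0) = 9/4, encontramos a(t) = 9·exp(-t/2)/4. La antiderivada de la aceleración es la velocidad. Usando v(0) = -9/2, obtenemos v(t) = -9·exp(-t/2)/2. Usando v(t) = -9·exp(-t/2)/2 y sustituyendo t = 2*log(4), encontramos v = -9/8.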